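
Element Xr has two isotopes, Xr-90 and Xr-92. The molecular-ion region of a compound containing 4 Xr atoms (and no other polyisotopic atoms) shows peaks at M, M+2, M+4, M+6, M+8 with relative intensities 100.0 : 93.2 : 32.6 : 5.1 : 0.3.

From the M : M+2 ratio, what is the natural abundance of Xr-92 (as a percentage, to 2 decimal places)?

18.90%

Let p = fractional abundance of Xr-90. I(M+2)/I(M) = [C(4,1)·p^3·(1−p)] / p^4 = 4·(1−p)/p = 93.2/100.0 = 0.9320
(1−p)/p = 0.9320/4 = 0.2330  ⇒  p = 1/(1 + 0.2330) = 0.8110
Xr-90: 81.10%, Xr-92: 18.90%.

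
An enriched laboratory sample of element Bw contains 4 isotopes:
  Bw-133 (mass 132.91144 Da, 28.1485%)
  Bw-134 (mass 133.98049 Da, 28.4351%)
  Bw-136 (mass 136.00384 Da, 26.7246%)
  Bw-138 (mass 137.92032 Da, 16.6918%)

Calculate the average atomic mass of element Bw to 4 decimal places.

Weight each isotope mass by its fractional abundance: 0.281485 × 132.91144 + 0.284351 × 133.98049 + 0.267246 × 136.00384 + 0.166918 × 137.92032
= 37.412577 + 38.097486 + 36.346482 + 23.021384 = 134.877929 Da

134.8779 Da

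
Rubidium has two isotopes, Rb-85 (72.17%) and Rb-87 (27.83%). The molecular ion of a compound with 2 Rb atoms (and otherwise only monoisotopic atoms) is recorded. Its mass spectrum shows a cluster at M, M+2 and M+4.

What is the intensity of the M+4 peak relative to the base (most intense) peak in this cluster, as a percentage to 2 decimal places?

14.87%

Binomial terms of (0.7217 + 0.2783)^2: M 0.5209, M+2 0.4017, M+4 0.0775 → M is the base peak.
P(M) = C(2,0) × 0.7217^2 × 0.2783^0 = 1 × 0.52085089 × 1.0000 = 0.520851 (base)
P(M+4) = C(2,2) × 0.7217^0 × 0.2783^2 = 1 × 1.0000 × 0.07745089 = 0.077451
Relative intensity = 0.077451 / 0.520851 × 100 = 14.87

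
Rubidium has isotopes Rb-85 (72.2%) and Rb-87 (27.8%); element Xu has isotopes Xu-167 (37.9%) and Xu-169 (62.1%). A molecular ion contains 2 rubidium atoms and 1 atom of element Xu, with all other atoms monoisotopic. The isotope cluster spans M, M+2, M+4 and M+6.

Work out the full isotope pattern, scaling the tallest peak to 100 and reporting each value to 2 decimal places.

Rubidium pattern (n=2): 0.521284 : 0.401432 : 0.077284
Element Xu pattern (n=1): 0.3790 : 0.6210
Convolve the two distributions (both contribute in 2-u steps):
  M: 0.521284×0.3790 = 0.197567
  M+2: 0.521284×0.6210 + 0.401432×0.3790 = 0.475860
  M+4: 0.401432×0.6210 + 0.077284×0.3790 = 0.278580
  M+6: 0.077284×0.6210 = 0.047993
Scale to base peak (0.475860) = 100: 41.52 : 100.00 : 58.54 : 10.09

41.52 : 100.00 : 58.54 : 10.09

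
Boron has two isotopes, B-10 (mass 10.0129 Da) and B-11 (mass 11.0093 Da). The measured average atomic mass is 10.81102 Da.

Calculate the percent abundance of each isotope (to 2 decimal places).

B-10: 19.90%, B-11: 80.10%

Writing the weighted mean with unknown fraction x of B-10:
10.0129·x + 11.0093·(1 − x) = 10.81102
(10.0129 − 11.0093)·x = 10.81102 − 11.0093
x = -0.19828 / -0.9964 = 0.19900 → 19.90% B-10, 80.10% B-11.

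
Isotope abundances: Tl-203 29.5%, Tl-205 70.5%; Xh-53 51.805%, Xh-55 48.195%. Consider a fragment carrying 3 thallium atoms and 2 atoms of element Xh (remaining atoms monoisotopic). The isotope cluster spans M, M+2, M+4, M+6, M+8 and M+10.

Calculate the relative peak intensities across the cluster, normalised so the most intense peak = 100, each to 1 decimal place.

Thallium pattern (n=3): 0.02567237 : 0.18405787 : 0.43986713 : 0.35040263
Element Xh pattern (n=2): 0.2683758 : 0.4993484 : 0.2322758
Convolve the two distributions (both contribute in 2-u steps):
  M: 0.02567237×0.2683758 = 0.006890
  M+2: 0.02567237×0.4993484 + 0.18405787×0.2683758 = 0.062216
  M+4: 0.02567237×0.2322758 + 0.18405787×0.4993484 + 0.43986713×0.2683758 = 0.215922
  M+6: 0.18405787×0.2322758 + 0.43986713×0.4993484 + 0.35040263×0.2683758 = 0.356439
  M+8: 0.43986713×0.2322758 + 0.35040263×0.4993484 = 0.277143
  M+10: 0.35040263×0.2322758 = 0.081390
Scale to base peak (0.356439) = 100: 1.9 : 17.5 : 60.6 : 100.0 : 77.8 : 22.8

1.9 : 17.5 : 60.6 : 100.0 : 77.8 : 22.8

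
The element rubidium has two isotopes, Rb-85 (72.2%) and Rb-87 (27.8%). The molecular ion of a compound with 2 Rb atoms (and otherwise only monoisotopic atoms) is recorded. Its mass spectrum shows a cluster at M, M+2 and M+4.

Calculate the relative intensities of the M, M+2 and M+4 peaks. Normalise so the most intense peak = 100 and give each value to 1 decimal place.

The 2 Rb atoms are independent, so intensities follow the terms of (0.722 + 0.278)^2.
P(M) = 0.722^2 = 0.521284
P(M+2) = 2 × 0.722^1 × 0.278^1 = 0.401432
P(M+4) = 0.278^2 = 0.077284
The M peak is largest (0.521284); scaling to 100 gives 100.0 : 77.0 : 14.8.

100.0 : 77.0 : 14.8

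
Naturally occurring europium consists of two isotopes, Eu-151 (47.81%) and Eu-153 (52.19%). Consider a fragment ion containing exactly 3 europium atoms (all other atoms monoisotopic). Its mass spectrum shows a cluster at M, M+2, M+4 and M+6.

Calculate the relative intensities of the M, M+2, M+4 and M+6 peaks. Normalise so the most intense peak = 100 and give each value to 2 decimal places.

Each Eu atom is independently Eu-151 (p = 0.4781) or Eu-153 (q = 0.5219); the cluster is the binomial expansion (p + q)^3.
P(M) = 0.4781^3 = 0.109284
P(M+2) = 3 × 0.4781^2 × 0.5219^1 = 0.357887
P(M+4) = 3 × 0.4781^1 × 0.5219^2 = 0.390674
P(M+6) = 0.5219^3 = 0.142155
The M+4 peak is largest (0.390674); scaling to 100 gives 27.97 : 91.61 : 100.00 : 36.39.

27.97 : 91.61 : 100.00 : 36.39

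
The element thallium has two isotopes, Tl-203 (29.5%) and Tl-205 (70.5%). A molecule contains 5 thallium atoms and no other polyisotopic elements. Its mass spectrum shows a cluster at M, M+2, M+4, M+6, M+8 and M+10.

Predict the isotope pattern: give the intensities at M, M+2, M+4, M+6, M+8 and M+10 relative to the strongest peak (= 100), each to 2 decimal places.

Each Tl atom is independently Tl-203 (p = 0.295) or Tl-205 (q = 0.705); the cluster is the binomial expansion (p + q)^5.
P(M) = 0.295^5 = 0.002234
P(M+2) = 5 × 0.295^4 × 0.705^1 = 0.026696
P(M+4) = 10 × 0.295^3 × 0.705^2 = 0.127598
P(M+6) = 10 × 0.295^2 × 0.705^3 = 0.304938
P(M+8) = 5 × 0.295^1 × 0.705^4 = 0.364375
P(M+10) = 0.705^5 = 0.174159
The M+8 peak is largest (0.364375); scaling to 100 gives 0.61 : 7.33 : 35.02 : 83.69 : 100.00 : 47.80.

0.61 : 7.33 : 35.02 : 83.69 : 100.00 : 47.80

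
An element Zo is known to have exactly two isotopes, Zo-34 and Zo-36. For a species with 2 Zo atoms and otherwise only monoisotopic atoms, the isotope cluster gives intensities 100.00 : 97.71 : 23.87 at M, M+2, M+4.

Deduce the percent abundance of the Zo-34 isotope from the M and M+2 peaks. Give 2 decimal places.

If p is the fraction of Zo that is Zo-34, then I(M+2)/I(M) = [C(2,1)·p^1·(1−p)] / p^2 = 2·(1−p)/p = 97.71/100.00 = 0.9771
(1−p)/p = 0.9771/2 = 0.4885  ⇒  p = 1/(1 + 0.4885) = 0.6718
Zo-34: 67.18%, Zo-36: 32.82%.

67.18%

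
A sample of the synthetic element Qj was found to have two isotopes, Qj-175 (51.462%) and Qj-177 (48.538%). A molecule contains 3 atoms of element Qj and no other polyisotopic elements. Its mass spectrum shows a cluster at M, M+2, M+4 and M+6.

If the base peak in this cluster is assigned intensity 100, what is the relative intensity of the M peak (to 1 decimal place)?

Binomial terms of (0.51462 + 0.48538)^3: M 0.1363, M+2 0.3856, M+4 0.3637, M+6 0.1144 → M+2 is the base peak.
P(M+2) = C(3,1) × 0.51462^2 × 0.48538^1 = 3 × 0.26483374 × 0.48538 = 0.385635 (base)
P(M) = C(3,0) × 0.51462^3 × 0.48538^0 = 1 × 0.13628874 × 1.0000 = 0.136289
Relative intensity = 0.136289 / 0.385635 × 100 = 35.3

35.3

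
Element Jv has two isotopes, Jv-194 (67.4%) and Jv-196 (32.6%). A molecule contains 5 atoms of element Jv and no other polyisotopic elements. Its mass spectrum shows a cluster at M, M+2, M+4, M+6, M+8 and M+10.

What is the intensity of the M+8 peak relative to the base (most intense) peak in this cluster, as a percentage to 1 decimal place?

Binomial terms of (0.674 + 0.326)^5: M 0.1391, M+2 0.3364, M+4 0.3254, M+6 0.1574, M+8 0.0381, M+10 0.0037 → M+2 is the base peak.
P(M+2) = C(5,1) × 0.674^4 × 0.326^1 = 5 × 0.20636668 × 0.3260 = 0.336378 (base)
P(M+8) = C(5,4) × 0.674^1 × 0.326^4 = 5 × 0.6740 × 0.01129459 = 0.038063
Relative intensity = 0.038063 / 0.336378 × 100 = 11.3

11.3%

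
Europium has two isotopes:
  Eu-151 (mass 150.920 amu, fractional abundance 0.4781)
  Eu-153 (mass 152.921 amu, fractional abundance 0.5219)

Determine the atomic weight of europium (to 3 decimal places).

151.964 amu

The abundance-weighted mean is 0.4781 × 150.920 + 0.5219 × 152.921
= 72.1549 + 79.8095 = 151.9644 amu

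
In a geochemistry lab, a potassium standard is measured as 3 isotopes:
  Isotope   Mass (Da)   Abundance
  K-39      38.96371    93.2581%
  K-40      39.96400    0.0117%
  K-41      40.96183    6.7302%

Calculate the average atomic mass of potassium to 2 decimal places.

The abundance-weighted mean is 0.932581 × 38.96371 + 0.000117 × 39.96400 + 0.067302 × 40.96183
= 36.336816 + 0.004676 + 2.756813 = 39.098305 Da

39.10 Da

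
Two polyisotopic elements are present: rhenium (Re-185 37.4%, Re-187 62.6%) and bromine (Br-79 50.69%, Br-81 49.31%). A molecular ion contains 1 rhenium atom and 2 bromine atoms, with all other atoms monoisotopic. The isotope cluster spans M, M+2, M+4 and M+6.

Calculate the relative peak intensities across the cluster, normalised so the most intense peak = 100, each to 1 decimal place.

Rhenium pattern (n=1): 0.3740 : 0.6260
Bromine pattern (n=2): 0.25694761 : 0.49990478 : 0.24314761
Convolve the two distributions (both contribute in 2-u steps):
  M: 0.3740×0.25694761 = 0.096098
  M+2: 0.3740×0.49990478 + 0.6260×0.25694761 = 0.347814
  M+4: 0.3740×0.24314761 + 0.6260×0.49990478 = 0.403878
  M+6: 0.6260×0.24314761 = 0.152210
Scale to base peak (0.403878) = 100: 23.8 : 86.1 : 100.0 : 37.7

23.8 : 86.1 : 100.0 : 37.7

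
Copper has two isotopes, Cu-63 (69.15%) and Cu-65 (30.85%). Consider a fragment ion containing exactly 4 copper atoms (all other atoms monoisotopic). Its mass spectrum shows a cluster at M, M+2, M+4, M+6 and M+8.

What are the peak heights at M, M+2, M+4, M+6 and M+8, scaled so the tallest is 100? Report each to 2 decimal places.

56.04 : 100.00 : 66.92 : 19.90 : 2.22

Expanding (0.6915 + 0.3085)^4:
P(M) = 0.6915^4 = 0.228649
P(M+2) = 4 × 0.6915^3 × 0.3085^1 = 0.408030
P(M+4) = 6 × 0.6915^2 × 0.3085^2 = 0.273052
P(M+6) = 4 × 0.6915^1 × 0.3085^3 = 0.081212
P(M+8) = 0.3085^4 = 0.009058
The M+2 peak is largest (0.408030); scaling to 100 gives 56.04 : 100.00 : 66.92 : 19.90 : 2.22.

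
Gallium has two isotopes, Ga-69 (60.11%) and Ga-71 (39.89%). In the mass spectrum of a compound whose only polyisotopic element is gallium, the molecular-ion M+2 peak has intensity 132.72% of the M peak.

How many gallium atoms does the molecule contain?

For n independent Ga atoms, I(M+2)/I(M) = n · (abundance Ga-71) / (abundance Ga-69) = n · 0.3989/0.6011.
n = 1.3272 × 0.6011/0.3989 = 2.00 ≈ 2

2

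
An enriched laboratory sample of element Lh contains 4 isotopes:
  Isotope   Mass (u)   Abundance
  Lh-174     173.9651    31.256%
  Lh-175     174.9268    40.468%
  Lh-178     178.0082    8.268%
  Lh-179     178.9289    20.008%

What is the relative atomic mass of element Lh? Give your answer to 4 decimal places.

Average mass = Σ (abundance × isotope mass) = 0.31256 × 173.9651 + 0.40468 × 174.9268 + 0.08268 × 178.0082 + 0.20008 × 178.9289
= 54.37453 + 70.78938 + 14.71772 + 35.80009 = 175.68172 u

175.6817 u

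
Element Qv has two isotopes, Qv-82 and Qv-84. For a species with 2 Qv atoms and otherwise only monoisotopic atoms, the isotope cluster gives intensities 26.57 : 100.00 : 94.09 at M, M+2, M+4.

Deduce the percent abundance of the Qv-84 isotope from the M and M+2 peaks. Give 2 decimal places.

65.30%

Let p = fractional abundance of Qv-82. I(M+2)/I(M) = [C(2,1)·p^1·(1−p)] / p^2 = 2·(1−p)/p = 100.00/26.57 = 3.7636
(1−p)/p = 3.7636/2 = 1.8818  ⇒  p = 1/(1 + 1.8818) = 0.3470
Qv-82: 34.70%, Qv-84: 65.30%.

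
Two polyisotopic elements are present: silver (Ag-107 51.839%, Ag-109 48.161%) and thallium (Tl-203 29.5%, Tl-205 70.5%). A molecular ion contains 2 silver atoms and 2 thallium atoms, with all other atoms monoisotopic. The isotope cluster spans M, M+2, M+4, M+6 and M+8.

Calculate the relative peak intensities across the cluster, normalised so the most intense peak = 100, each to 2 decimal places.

Silver pattern (n=2): 0.26872819 : 0.49932362 : 0.23194819
Thallium pattern (n=2): 0.087025 : 0.41595 : 0.497025
Convolve the two distributions (both contribute in 2-u steps):
  M: 0.26872819×0.087025 = 0.023386
  M+2: 0.26872819×0.41595 + 0.49932362×0.087025 = 0.155231
  M+4: 0.26872819×0.497025 + 0.49932362×0.41595 + 0.23194819×0.087025 = 0.361444
  M+6: 0.49932362×0.497025 + 0.23194819×0.41595 = 0.344655
  M+8: 0.23194819×0.497025 = 0.115284
Scale to base peak (0.361444) = 100: 6.47 : 42.95 : 100.00 : 95.36 : 31.90

6.47 : 42.95 : 100.00 : 95.36 : 31.90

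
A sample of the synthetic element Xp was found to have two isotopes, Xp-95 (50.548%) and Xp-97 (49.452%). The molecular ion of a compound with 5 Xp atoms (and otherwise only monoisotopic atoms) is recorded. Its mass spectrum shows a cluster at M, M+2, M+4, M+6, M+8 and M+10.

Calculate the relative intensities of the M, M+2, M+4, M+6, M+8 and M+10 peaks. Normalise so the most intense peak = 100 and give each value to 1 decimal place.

10.4 : 51.1 : 100.0 : 97.8 : 47.9 : 9.4

Each Xp atom is independently Xp-95 (p = 0.50548) or Xp-97 (q = 0.49452); the cluster is the binomial expansion (p + q)^5.
P(M) = 0.50548^5 = 0.033000
P(M+2) = 5 × 0.50548^4 × 0.49452^1 = 0.161425
P(M+4) = 10 × 0.50548^3 × 0.49452^2 = 0.315849
P(M+6) = 10 × 0.50548^2 × 0.49452^3 = 0.309001
P(M+8) = 5 × 0.50548^1 × 0.49452^4 = 0.151150
P(M+10) = 0.49452^5 = 0.029575
The M+4 peak is largest (0.315849); scaling to 100 gives 10.4 : 51.1 : 100.0 : 97.8 : 47.9 : 9.4.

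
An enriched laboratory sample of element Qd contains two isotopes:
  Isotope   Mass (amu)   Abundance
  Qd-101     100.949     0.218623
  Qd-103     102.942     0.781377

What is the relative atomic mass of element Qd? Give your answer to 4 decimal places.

102.5063 amu

Weight each isotope mass by its fractional abundance: 0.218623 × 100.949 + 0.781377 × 102.942
= 22.06977 + 80.43651 = 102.50628 amu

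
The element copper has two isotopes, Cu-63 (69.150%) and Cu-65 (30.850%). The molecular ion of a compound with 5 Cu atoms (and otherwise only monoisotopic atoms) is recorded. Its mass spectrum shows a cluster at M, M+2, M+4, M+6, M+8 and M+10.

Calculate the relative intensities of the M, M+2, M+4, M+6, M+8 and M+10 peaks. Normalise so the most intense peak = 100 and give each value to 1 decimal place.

44.8 : 100.0 : 89.2 : 39.8 : 8.9 : 0.8

The 5 Cu atoms are independent, so intensities follow the terms of (0.69150 + 0.30850)^5.
P(M) = 0.69150^5 = 0.158111
P(M+2) = 5 × 0.69150^4 × 0.30850^1 = 0.352691
P(M+4) = 10 × 0.69150^3 × 0.30850^2 = 0.314693
P(M+6) = 10 × 0.69150^2 × 0.30850^3 = 0.140394
P(M+8) = 5 × 0.69150^1 × 0.30850^4 = 0.031317
P(M+10) = 0.30850^5 = 0.002794
The M+2 peak is largest (0.352691); scaling to 100 gives 44.8 : 100.0 : 89.2 : 39.8 : 8.9 : 0.8.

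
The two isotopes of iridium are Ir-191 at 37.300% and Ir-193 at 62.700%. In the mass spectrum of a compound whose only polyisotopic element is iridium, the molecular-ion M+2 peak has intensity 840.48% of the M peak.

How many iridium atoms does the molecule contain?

For n independent Ir atoms, I(M+2)/I(M) = n · (abundance Ir-193) / (abundance Ir-191) = n · 0.62700/0.37300.
n = 8.4048 × 0.37300/0.62700 = 5.00 ≈ 5

5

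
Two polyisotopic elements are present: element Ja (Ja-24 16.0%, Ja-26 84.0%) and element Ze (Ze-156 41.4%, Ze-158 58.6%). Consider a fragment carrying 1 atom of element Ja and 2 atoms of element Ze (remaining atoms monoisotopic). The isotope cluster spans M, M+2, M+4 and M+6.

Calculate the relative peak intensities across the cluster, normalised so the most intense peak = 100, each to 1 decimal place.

Element Ja pattern (n=1): 0.1600 : 0.8400
Element Ze pattern (n=2): 0.171396 : 0.485208 : 0.343396
Convolve the two distributions (both contribute in 2-u steps):
  M: 0.1600×0.171396 = 0.027423
  M+2: 0.1600×0.485208 + 0.8400×0.171396 = 0.221606
  M+4: 0.1600×0.343396 + 0.8400×0.485208 = 0.462518
  M+6: 0.8400×0.343396 = 0.288453
Scale to base peak (0.462518) = 100: 5.9 : 47.9 : 100.0 : 62.4

5.9 : 47.9 : 100.0 : 62.4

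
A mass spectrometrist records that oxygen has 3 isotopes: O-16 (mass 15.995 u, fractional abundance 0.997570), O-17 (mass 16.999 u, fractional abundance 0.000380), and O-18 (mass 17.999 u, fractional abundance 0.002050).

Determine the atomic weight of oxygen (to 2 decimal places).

16.00 u

Weight each isotope mass by its fractional abundance: 0.997570 × 15.995 + 0.000380 × 16.999 + 0.002050 × 17.999
= 15.9561 + 0.0065 + 0.0369 = 15.9995 u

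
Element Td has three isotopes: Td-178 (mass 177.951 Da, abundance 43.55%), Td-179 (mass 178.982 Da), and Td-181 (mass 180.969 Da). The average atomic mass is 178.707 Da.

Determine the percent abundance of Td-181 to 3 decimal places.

8.757%

The remaining 56.45% is split between Td-179 (fraction x) and Td-181 (fraction 0.5645 − x).
Substituting: 178.982x + 180.969(0.5645 − x) = 101.2093395
(178.982 − 180.969)x = -0.947661  ⇒  x = 0.47693, y = 0.08757
Td-179: 47.693%, Td-181: 8.757%.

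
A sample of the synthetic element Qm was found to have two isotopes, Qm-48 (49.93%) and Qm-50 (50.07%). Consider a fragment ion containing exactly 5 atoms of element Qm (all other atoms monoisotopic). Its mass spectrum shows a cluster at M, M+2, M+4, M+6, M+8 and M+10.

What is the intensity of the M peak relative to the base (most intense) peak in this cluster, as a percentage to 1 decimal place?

Term probabilities: M 0.0310, M+2 0.1556, M+4 0.3121, M+6 0.3129, M+8 0.1569, M+10 0.0315. Base peak = M+6.
P(M+6) = C(5,3) × 0.4993^2 × 0.5007^3 = 10 × 0.24930049 × 0.12552574 = 0.312936 (base)
P(M) = C(5,0) × 0.4993^5 × 0.5007^0 = 1 × 0.03103186 × 1.0000 = 0.031032
Relative intensity = 0.031032 / 0.312936 × 100 = 9.9

9.9%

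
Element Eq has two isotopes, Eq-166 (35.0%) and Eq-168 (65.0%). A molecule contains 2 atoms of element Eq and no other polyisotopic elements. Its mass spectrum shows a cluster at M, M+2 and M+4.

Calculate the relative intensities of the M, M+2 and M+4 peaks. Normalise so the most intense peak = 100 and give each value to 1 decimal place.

Each Eq atom is independently Eq-166 (p = 0.350) or Eq-168 (q = 0.650); the cluster is the binomial expansion (p + q)^2.
P(M) = 0.350^2 = 0.122500
P(M+2) = 2 × 0.350^1 × 0.650^1 = 0.455000
P(M+4) = 0.650^2 = 0.422500
The M+2 peak is largest (0.455000); scaling to 100 gives 26.9 : 100.0 : 92.9.

26.9 : 100.0 : 92.9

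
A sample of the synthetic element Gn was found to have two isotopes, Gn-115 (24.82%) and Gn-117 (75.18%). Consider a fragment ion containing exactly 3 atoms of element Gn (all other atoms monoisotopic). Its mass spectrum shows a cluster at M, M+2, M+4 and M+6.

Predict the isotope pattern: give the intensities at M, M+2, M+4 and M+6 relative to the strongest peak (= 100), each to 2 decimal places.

Each Gn atom is independently Gn-115 (p = 0.2482) or Gn-117 (q = 0.7518); the cluster is the binomial expansion (p + q)^3.
P(M) = 0.2482^3 = 0.015290
P(M+2) = 3 × 0.2482^2 × 0.7518^1 = 0.138940
P(M+4) = 3 × 0.2482^1 × 0.7518^2 = 0.420850
P(M+6) = 0.7518^3 = 0.424920
The M+6 peak is largest (0.424920); scaling to 100 gives 3.60 : 32.70 : 99.04 : 100.00.

3.60 : 32.70 : 99.04 : 100.00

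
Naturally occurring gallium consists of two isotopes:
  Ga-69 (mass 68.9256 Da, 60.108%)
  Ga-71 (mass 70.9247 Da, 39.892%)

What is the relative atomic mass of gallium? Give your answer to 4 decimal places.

Ar = Σ fᵢ·mᵢ = 0.60108 × 68.9256 + 0.39892 × 70.9247
= 41.42980 + 28.29328 = 69.72308 Da

69.7231 Da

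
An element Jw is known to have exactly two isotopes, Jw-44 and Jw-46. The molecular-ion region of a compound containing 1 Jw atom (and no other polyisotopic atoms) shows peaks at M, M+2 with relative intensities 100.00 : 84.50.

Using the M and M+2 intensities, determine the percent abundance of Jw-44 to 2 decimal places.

54.20%

Let p = fractional abundance of Jw-44. I(M+2)/I(M) = [C(1,1)·p^0·(1−p)] / p^1 = 1·(1−p)/p = 84.50/100.00 = 0.8450
(1−p)/p = 0.8450/1 = 0.8450  ⇒  p = 1/(1 + 0.8450) = 0.5420
Jw-44: 54.20%, Jw-46: 45.80%.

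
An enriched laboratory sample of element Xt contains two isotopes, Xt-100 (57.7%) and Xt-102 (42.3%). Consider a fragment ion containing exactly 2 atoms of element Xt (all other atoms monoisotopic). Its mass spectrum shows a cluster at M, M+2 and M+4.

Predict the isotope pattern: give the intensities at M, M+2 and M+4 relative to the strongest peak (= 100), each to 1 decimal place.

68.2 : 100.0 : 36.7

Each Xt atom is independently Xt-100 (p = 0.577) or Xt-102 (q = 0.423); the cluster is the binomial expansion (p + q)^2.
P(M) = 0.577^2 = 0.332929
P(M+2) = 2 × 0.577^1 × 0.423^1 = 0.488142
P(M+4) = 0.423^2 = 0.178929
The M+2 peak is largest (0.488142); scaling to 100 gives 68.2 : 100.0 : 36.7.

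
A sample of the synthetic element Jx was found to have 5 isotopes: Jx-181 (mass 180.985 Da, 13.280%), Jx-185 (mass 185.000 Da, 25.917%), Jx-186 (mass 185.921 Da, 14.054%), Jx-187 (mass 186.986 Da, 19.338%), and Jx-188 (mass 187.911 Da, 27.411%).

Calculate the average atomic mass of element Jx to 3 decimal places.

Weight each isotope mass by its fractional abundance: 0.13280 × 180.985 + 0.25917 × 185.000 + 0.14054 × 185.921 + 0.19338 × 186.986 + 0.27411 × 187.911
= 24.0348 + 47.9465 + 26.1293 + 36.1594 + 51.5083 = 185.7783 Da

185.778 Da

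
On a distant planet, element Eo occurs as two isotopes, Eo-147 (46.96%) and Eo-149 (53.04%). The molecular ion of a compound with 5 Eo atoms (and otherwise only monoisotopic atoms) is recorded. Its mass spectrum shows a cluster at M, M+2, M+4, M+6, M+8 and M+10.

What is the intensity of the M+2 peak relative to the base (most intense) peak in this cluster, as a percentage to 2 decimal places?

39.19%

Binomial terms of (0.4696 + 0.5304)^5: M 0.0228, M+2 0.1290, M+4 0.2913, M+6 0.3291, M+8 0.1858, M+10 0.0420 → M+6 is the base peak.
P(M+6) = C(5,3) × 0.4696^2 × 0.5304^3 = 10 × 0.22052416 × 0.14921433 = 0.329054 (base)
P(M+2) = C(5,1) × 0.4696^4 × 0.5304^1 = 5 × 0.04863091 × 0.5304 = 0.128969
Relative intensity = 0.128969 / 0.329054 × 100 = 39.19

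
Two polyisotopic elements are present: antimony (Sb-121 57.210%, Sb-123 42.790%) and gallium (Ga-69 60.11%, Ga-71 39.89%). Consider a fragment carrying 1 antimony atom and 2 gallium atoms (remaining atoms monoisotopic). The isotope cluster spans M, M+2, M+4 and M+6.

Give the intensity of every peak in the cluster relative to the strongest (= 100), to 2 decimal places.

48.19 : 100.00 : 69.06 : 15.87

Antimony pattern (n=1): 0.5721 : 0.4279
Gallium pattern (n=2): 0.36132121 : 0.47955758 : 0.15912121
Convolve the two distributions (both contribute in 2-u steps):
  M: 0.5721×0.36132121 = 0.206712
  M+2: 0.5721×0.47955758 + 0.4279×0.36132121 = 0.428964
  M+4: 0.5721×0.15912121 + 0.4279×0.47955758 = 0.296236
  M+6: 0.4279×0.15912121 = 0.068088
Scale to base peak (0.428964) = 100: 48.19 : 100.00 : 69.06 : 15.87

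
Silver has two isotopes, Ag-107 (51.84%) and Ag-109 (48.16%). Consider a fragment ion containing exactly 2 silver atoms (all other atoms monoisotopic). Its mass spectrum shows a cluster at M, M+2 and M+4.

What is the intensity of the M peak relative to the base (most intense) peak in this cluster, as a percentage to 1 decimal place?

Binomial terms of (0.5184 + 0.4816)^2: M 0.2687, M+2 0.4993, M+4 0.2319 → M+2 is the base peak.
P(M+2) = C(2,1) × 0.5184^1 × 0.4816^1 = 2 × 0.5184 × 0.4816 = 0.499323 (base)
P(M) = C(2,0) × 0.5184^2 × 0.4816^0 = 1 × 0.26873856 × 1.0000 = 0.268739
Relative intensity = 0.268739 / 0.499323 × 100 = 53.8

53.8%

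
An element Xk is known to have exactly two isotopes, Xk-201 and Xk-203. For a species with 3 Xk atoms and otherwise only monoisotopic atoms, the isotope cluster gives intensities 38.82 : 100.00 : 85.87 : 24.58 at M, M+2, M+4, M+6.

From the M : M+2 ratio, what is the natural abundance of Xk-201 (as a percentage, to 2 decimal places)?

Let p = fractional abundance of Xk-201. I(M+2)/I(M) = [C(3,1)·p^2·(1−p)] / p^3 = 3·(1−p)/p = 100.00/38.82 = 2.5760
(1−p)/p = 2.5760/3 = 0.8587  ⇒  p = 1/(1 + 0.8587) = 0.5380
Xk-201: 53.80%, Xk-203: 46.20%.

53.80%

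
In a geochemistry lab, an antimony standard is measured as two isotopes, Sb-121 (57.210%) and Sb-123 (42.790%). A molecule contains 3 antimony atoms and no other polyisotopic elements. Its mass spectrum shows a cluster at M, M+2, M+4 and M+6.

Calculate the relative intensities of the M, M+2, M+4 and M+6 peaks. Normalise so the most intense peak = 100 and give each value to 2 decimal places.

44.57 : 100.00 : 74.79 : 18.65

Expanding (0.57210 + 0.42790)^3:
P(M) = 0.57210^3 = 0.187247
P(M+2) = 3 × 0.57210^2 × 0.42790^1 = 0.420153
P(M+4) = 3 × 0.57210^1 × 0.42790^2 = 0.314252
P(M+6) = 0.42790^3 = 0.078348
The M+2 peak is largest (0.420153); scaling to 100 gives 44.57 : 100.00 : 74.79 : 18.65.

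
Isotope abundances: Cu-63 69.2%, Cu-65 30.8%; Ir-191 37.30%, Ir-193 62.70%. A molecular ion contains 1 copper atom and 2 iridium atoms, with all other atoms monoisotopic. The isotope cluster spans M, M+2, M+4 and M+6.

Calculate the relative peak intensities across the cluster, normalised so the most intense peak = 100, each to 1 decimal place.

23.1 : 88.1 : 100.0 : 29.1

Copper pattern (n=1): 0.6920 : 0.3080
Iridium pattern (n=2): 0.139129 : 0.467742 : 0.393129
Convolve the two distributions (both contribute in 2-u steps):
  M: 0.6920×0.139129 = 0.096277
  M+2: 0.6920×0.467742 + 0.3080×0.139129 = 0.366529
  M+4: 0.6920×0.393129 + 0.3080×0.467742 = 0.416110
  M+6: 0.3080×0.393129 = 0.121084
Scale to base peak (0.416110) = 100: 23.1 : 88.1 : 100.0 : 29.1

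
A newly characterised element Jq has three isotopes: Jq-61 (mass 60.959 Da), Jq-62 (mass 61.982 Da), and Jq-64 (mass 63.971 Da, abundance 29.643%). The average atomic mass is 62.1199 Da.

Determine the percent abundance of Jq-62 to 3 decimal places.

26.203%

The remaining 70.357% is split between Jq-61 (fraction x) and Jq-62 (fraction 0.70357 − x).
Substituting: 60.959x + 61.982(0.70357 − x) = 43.15697647
(60.959 − 61.982)x = -0.45169927  ⇒  x = 0.44154, y = 0.26203
Jq-61: 44.154%, Jq-62: 26.203%.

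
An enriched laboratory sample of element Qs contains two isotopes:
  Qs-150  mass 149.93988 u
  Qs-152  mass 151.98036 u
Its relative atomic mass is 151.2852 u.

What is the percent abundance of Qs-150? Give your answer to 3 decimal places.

34.068%

Writing the weighted mean with unknown fraction x of Qs-150:
149.93988·x + 151.98036·(1 − x) = 151.2852
(149.93988 − 151.98036)·x = 151.2852 − 151.98036
x = -0.69516 / -2.04048 = 0.34068 → 34.068% Qs-150, 65.932% Qs-152.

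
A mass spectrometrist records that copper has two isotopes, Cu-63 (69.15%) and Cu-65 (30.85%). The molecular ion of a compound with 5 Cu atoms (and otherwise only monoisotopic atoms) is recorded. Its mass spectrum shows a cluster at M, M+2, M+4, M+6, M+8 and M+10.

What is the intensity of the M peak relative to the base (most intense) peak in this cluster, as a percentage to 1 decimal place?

44.8%

Term probabilities: M 0.1581, M+2 0.3527, M+4 0.3147, M+6 0.1404, M+8 0.0313, M+10 0.0028. Base peak = M+2.
P(M+2) = C(5,1) × 0.6915^4 × 0.3085^1 = 5 × 0.2286487 × 0.3085 = 0.352691 (base)
P(M) = C(5,0) × 0.6915^5 × 0.3085^0 = 1 × 0.15811058 × 1.0000 = 0.158111
Relative intensity = 0.158111 / 0.352691 × 100 = 44.8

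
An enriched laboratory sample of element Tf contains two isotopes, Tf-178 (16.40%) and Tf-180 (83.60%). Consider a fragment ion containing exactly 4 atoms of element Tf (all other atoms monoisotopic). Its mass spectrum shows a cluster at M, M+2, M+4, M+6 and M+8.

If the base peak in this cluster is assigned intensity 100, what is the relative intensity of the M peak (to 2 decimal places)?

0.15

Binomial terms of (0.1640 + 0.8360)^4: M 0.0007, M+2 0.0148, M+4 0.1128, M+6 0.3833, M+8 0.4885 → M+8 is the base peak.
P(M+8) = C(4,4) × 0.1640^0 × 0.8360^4 = 1 × 1.0000 × 0.48845562 = 0.488456 (base)
P(M) = C(4,0) × 0.1640^4 × 0.8360^0 = 1 × 0.00072339 × 1.0000 = 0.000723
Relative intensity = 0.000723 / 0.488456 × 100 = 0.15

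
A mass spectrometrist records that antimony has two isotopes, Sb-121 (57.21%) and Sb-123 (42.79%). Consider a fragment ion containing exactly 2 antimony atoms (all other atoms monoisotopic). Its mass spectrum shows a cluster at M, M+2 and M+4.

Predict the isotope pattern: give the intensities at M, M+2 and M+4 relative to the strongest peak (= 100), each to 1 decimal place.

66.8 : 100.0 : 37.4

Each Sb atom is independently Sb-121 (p = 0.5721) or Sb-123 (q = 0.4279); the cluster is the binomial expansion (p + q)^2.
P(M) = 0.5721^2 = 0.327298
P(M+2) = 2 × 0.5721^1 × 0.4279^1 = 0.489603
P(M+4) = 0.4279^2 = 0.183098
The M+2 peak is largest (0.489603); scaling to 100 gives 66.8 : 100.0 : 37.4.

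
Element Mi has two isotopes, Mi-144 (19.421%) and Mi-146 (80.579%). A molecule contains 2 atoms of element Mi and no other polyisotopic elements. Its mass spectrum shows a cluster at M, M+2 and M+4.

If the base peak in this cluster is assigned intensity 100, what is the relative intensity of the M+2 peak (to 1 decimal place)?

Binomial terms of (0.19421 + 0.80579)^2: M 0.0377, M+2 0.3130, M+4 0.6493 → M+4 is the base peak.
P(M+4) = C(2,2) × 0.19421^0 × 0.80579^2 = 1 × 1.0000 × 0.64929752 = 0.649298 (base)
P(M+2) = C(2,1) × 0.19421^1 × 0.80579^1 = 2 × 0.19421 × 0.80579 = 0.312985
Relative intensity = 0.312985 / 0.649298 × 100 = 48.2

48.2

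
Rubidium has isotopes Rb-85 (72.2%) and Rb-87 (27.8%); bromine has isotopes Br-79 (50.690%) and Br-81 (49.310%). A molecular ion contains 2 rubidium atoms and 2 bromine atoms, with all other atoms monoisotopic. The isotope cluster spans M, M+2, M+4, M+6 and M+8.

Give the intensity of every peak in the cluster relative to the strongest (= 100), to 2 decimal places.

Rubidium pattern (n=2): 0.521284 : 0.401432 : 0.077284
Bromine pattern (n=2): 0.25694761 : 0.49990478 : 0.24314761
Convolve the two distributions (both contribute in 2-u steps):
  M: 0.521284×0.25694761 = 0.133943
  M+2: 0.521284×0.49990478 + 0.401432×0.25694761 = 0.363739
  M+4: 0.521284×0.24314761 + 0.401432×0.49990478 + 0.077284×0.25694761 = 0.347285
  M+6: 0.401432×0.24314761 + 0.077284×0.49990478 = 0.136242
  M+8: 0.077284×0.24314761 = 0.018791
Scale to base peak (0.363739) = 100: 36.82 : 100.00 : 95.48 : 37.46 : 5.17

36.82 : 100.00 : 95.48 : 37.46 : 5.17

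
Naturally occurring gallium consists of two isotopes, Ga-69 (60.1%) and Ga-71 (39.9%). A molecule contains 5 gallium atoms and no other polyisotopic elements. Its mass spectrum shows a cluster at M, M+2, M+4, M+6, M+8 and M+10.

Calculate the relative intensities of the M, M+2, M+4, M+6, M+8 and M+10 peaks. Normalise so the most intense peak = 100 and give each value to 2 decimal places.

Expanding (0.601 + 0.399)^5:
P(M) = 0.601^5 = 0.078410
P(M+2) = 5 × 0.601^4 × 0.399^1 = 0.260280
P(M+4) = 10 × 0.601^3 × 0.399^2 = 0.345596
P(M+6) = 10 × 0.601^2 × 0.399^3 = 0.229439
P(M+8) = 5 × 0.601^1 × 0.399^4 = 0.076162
P(M+10) = 0.399^5 = 0.010113
The M+4 peak is largest (0.345596); scaling to 100 gives 22.69 : 75.31 : 100.00 : 66.39 : 22.04 : 2.93.

22.69 : 75.31 : 100.00 : 66.39 : 22.04 : 2.93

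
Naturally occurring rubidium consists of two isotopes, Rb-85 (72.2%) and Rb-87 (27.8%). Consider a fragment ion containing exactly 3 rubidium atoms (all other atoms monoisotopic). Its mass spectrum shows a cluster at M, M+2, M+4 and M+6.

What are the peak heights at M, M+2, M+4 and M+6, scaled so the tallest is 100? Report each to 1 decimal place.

The 3 Rb atoms are independent, so intensities follow the terms of (0.722 + 0.278)^3.
P(M) = 0.722^3 = 0.376367
P(M+2) = 3 × 0.722^2 × 0.278^1 = 0.434751
P(M+4) = 3 × 0.722^1 × 0.278^2 = 0.167397
P(M+6) = 0.278^3 = 0.021485
The M+2 peak is largest (0.434751); scaling to 100 gives 86.6 : 100.0 : 38.5 : 4.9.

86.6 : 100.0 : 38.5 : 4.9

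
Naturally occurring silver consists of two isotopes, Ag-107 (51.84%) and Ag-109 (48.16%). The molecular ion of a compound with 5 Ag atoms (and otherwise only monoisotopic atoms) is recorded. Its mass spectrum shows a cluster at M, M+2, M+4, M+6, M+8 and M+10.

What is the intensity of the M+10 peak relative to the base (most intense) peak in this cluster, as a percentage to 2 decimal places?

(0.5184 + 0.4816)^5 gives M 0.0374, M+2 0.1739, M+4 0.3231, M+6 0.3002, M+8 0.1394, M+10 0.0259; the largest is M+4.
P(M+4) = C(5,2) × 0.5184^3 × 0.4816^2 = 10 × 0.13931407 × 0.23193856 = 0.323123 (base)
P(M+10) = C(5,5) × 0.5184^0 × 0.4816^5 = 1 × 1.0000 × 0.02590791 = 0.025908
Relative intensity = 0.025908 / 0.323123 × 100 = 8.02

8.02%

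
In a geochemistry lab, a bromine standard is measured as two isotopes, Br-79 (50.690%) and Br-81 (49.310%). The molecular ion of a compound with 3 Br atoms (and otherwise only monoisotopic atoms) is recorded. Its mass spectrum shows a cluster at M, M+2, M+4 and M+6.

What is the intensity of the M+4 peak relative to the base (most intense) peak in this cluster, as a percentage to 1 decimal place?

Term probabilities: M 0.1302, M+2 0.3801, M+4 0.3698, M+6 0.1199. Base peak = M+2.
P(M+2) = C(3,1) × 0.50690^2 × 0.49310^1 = 3 × 0.25694761 × 0.4931 = 0.380103 (base)
P(M+4) = C(3,2) × 0.50690^1 × 0.49310^2 = 3 × 0.5069 × 0.24314761 = 0.369755
Relative intensity = 0.369755 / 0.380103 × 100 = 97.3

97.3%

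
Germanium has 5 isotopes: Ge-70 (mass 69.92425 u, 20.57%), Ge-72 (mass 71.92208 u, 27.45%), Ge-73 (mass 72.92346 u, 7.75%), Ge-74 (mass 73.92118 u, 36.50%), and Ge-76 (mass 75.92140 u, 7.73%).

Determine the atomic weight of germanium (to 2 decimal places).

Ar = Σ fᵢ·mᵢ = 0.2057 × 69.92425 + 0.2745 × 71.92208 + 0.0775 × 72.92346 + 0.3650 × 73.92118 + 0.0773 × 75.92140
= 14.383418 + 19.742611 + 5.651568 + 26.981231 + 5.868724 = 72.627552 u

72.63 u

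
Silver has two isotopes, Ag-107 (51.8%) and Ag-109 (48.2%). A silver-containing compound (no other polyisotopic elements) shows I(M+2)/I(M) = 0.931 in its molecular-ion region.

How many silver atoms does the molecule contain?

For n independent Ag atoms, I(M+2)/I(M) = n · (abundance Ag-109) / (abundance Ag-107) = n · 0.482/0.518.
n = 0.931 × 0.518/0.482 = 1.00 ≈ 1

1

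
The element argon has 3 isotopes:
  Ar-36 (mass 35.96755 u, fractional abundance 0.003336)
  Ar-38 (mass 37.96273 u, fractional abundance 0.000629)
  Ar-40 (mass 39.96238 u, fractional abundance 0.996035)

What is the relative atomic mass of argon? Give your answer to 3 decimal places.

39.948 u

The abundance-weighted mean is 0.003336 × 35.96755 + 0.000629 × 37.96273 + 0.996035 × 39.96238
= 0.119988 + 0.023879 + 39.803929 = 39.947796 u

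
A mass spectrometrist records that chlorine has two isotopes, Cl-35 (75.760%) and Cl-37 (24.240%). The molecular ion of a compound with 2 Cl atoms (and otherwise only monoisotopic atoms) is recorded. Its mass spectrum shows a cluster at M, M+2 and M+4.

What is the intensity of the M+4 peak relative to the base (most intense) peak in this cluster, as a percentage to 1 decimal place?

10.2%

Binomial terms of (0.75760 + 0.24240)^2: M 0.5740, M+2 0.3673, M+4 0.0588 → M is the base peak.
P(M) = C(2,0) × 0.75760^2 × 0.24240^0 = 1 × 0.57395776 × 1.0000 = 0.573958 (base)
P(M+4) = C(2,2) × 0.75760^0 × 0.24240^2 = 1 × 1.0000 × 0.05875776 = 0.058758
Relative intensity = 0.058758 / 0.573958 × 100 = 10.2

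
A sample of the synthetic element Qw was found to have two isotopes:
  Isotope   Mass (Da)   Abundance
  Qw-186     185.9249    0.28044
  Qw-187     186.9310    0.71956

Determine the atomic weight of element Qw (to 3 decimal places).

Ar = Σ fᵢ·mᵢ = 0.28044 × 185.9249 + 0.71956 × 186.9310
= 52.14078 + 134.50807 = 186.64885 Da

186.649 Da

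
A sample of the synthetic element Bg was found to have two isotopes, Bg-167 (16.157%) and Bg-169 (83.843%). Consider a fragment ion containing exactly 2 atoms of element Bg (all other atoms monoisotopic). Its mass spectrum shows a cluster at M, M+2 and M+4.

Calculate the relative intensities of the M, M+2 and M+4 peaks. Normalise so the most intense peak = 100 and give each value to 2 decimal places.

Expanding (0.16157 + 0.83843)^2:
P(M) = 0.16157^2 = 0.026105
P(M+2) = 2 × 0.16157^1 × 0.83843^1 = 0.270930
P(M+4) = 0.83843^2 = 0.702965
The M+4 peak is largest (0.702965); scaling to 100 gives 3.71 : 38.54 : 100.00.

3.71 : 38.54 : 100.00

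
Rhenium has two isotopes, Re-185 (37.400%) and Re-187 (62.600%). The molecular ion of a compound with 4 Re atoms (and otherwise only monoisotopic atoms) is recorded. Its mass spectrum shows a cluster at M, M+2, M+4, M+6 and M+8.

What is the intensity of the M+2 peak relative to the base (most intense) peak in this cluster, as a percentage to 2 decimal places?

35.69%

(0.37400 + 0.62600)^4 gives M 0.0196, M+2 0.1310, M+4 0.3289, M+6 0.3670, M+8 0.1536; the largest is M+6.
P(M+6) = C(4,3) × 0.37400^1 × 0.62600^3 = 4 × 0.3740 × 0.24531438 = 0.366990 (base)
P(M+2) = C(4,1) × 0.37400^3 × 0.62600^1 = 4 × 0.05231362 × 0.6260 = 0.130993
Relative intensity = 0.130993 / 0.366990 × 100 = 35.69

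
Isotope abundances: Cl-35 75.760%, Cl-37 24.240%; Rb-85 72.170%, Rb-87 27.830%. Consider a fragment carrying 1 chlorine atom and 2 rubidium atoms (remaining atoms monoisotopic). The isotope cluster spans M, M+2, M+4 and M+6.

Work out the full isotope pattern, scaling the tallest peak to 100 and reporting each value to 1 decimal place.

91.6 : 100.0 : 36.2 : 4.4

Chlorine pattern (n=1): 0.7576 : 0.2424
Rubidium pattern (n=2): 0.52085089 : 0.40169822 : 0.07745089
Convolve the two distributions (both contribute in 2-u steps):
  M: 0.7576×0.52085089 = 0.394597
  M+2: 0.7576×0.40169822 + 0.2424×0.52085089 = 0.430581
  M+4: 0.7576×0.07745089 + 0.2424×0.40169822 = 0.156048
  M+6: 0.2424×0.07745089 = 0.018774
Scale to base peak (0.430581) = 100: 91.6 : 100.0 : 36.2 : 4.4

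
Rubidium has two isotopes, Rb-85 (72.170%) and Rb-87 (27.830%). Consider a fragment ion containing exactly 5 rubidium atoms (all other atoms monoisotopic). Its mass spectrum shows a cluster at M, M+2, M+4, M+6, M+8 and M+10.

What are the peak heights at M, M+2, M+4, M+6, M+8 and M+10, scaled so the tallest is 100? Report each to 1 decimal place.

Expanding (0.72170 + 0.27830)^5:
P(M) = 0.72170^5 = 0.195787
P(M+2) = 5 × 0.72170^4 × 0.27830^1 = 0.377494
P(M+4) = 10 × 0.72170^3 × 0.27830^2 = 0.291136
P(M+6) = 10 × 0.72170^2 × 0.27830^3 = 0.112267
P(M+8) = 5 × 0.72170^1 × 0.27830^4 = 0.021646
P(M+10) = 0.27830^5 = 0.001669
The M+2 peak is largest (0.377494); scaling to 100 gives 51.9 : 100.0 : 77.1 : 29.7 : 5.7 : 0.4.

51.9 : 100.0 : 77.1 : 29.7 : 5.7 : 0.4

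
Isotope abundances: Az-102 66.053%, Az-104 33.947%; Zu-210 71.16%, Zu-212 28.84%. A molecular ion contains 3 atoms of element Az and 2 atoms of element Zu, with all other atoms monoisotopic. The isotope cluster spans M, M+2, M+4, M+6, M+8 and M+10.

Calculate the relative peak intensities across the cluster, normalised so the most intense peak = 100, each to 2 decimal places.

Element Az pattern (n=3): 0.28818916 : 0.44433216 : 0.2283582 : 0.03912048
Element Zu pattern (n=2): 0.50637456 : 0.41045088 : 0.08317456
Convolve the two distributions (both contribute in 2-u steps):
  M: 0.28818916×0.50637456 = 0.145932
  M+2: 0.28818916×0.41045088 + 0.44433216×0.50637456 = 0.343286
  M+4: 0.28818916×0.08317456 + 0.44433216×0.41045088 + 0.2283582×0.50637456 = 0.321981
  M+6: 0.44433216×0.08317456 + 0.2283582×0.41045088 + 0.03912048×0.50637456 = 0.150497
  M+8: 0.2283582×0.08317456 + 0.03912048×0.41045088 = 0.035051
  M+10: 0.03912048×0.08317456 = 0.003254
Scale to base peak (0.343286) = 100: 42.51 : 100.00 : 93.79 : 43.84 : 10.21 : 0.95

42.51 : 100.00 : 93.79 : 43.84 : 10.21 : 0.95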